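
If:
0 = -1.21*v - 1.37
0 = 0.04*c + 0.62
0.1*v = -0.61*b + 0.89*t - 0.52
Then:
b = 1.45901639344262*t - 0.666847310662512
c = -15.50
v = -1.13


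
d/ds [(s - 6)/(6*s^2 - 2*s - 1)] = (-6*s^2 + 72*s - 13)/(36*s^4 - 24*s^3 - 8*s^2 + 4*s + 1)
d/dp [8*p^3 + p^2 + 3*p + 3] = 24*p^2 + 2*p + 3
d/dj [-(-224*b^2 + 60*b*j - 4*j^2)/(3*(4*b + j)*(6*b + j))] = 4*b*(-920*b^2 - 64*b*j + 25*j^2)/(3*(576*b^4 + 480*b^3*j + 148*b^2*j^2 + 20*b*j^3 + j^4))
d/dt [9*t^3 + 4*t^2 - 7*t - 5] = 27*t^2 + 8*t - 7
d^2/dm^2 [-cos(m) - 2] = cos(m)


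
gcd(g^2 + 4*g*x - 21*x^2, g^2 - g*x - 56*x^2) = g + 7*x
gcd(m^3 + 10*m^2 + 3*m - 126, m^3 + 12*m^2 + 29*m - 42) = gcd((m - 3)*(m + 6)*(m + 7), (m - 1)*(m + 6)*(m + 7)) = m^2 + 13*m + 42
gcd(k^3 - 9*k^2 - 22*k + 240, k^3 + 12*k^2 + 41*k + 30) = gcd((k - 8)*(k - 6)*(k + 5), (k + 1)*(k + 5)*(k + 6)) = k + 5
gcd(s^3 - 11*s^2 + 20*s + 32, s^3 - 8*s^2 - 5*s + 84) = s - 4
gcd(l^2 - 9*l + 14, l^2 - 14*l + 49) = l - 7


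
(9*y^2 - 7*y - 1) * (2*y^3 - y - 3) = 18*y^5 - 14*y^4 - 11*y^3 - 20*y^2 + 22*y + 3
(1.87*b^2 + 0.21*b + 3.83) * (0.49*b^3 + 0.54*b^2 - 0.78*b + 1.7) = 0.9163*b^5 + 1.1127*b^4 + 0.5315*b^3 + 5.0834*b^2 - 2.6304*b + 6.511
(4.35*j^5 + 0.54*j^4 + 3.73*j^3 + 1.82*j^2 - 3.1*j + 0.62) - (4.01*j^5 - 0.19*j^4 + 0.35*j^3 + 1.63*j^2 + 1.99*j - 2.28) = 0.34*j^5 + 0.73*j^4 + 3.38*j^3 + 0.19*j^2 - 5.09*j + 2.9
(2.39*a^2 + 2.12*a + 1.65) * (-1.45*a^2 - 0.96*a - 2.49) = -3.4655*a^4 - 5.3684*a^3 - 10.3788*a^2 - 6.8628*a - 4.1085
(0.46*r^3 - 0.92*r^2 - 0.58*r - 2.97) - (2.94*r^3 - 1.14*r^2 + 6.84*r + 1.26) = -2.48*r^3 + 0.22*r^2 - 7.42*r - 4.23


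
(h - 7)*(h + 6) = h^2 - h - 42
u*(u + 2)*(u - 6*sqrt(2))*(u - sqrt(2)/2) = u^4 - 13*sqrt(2)*u^3/2 + 2*u^3 - 13*sqrt(2)*u^2 + 6*u^2 + 12*u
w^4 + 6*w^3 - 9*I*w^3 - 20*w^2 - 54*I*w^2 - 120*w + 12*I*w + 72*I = (w + 6)*(w - 6*I)*(w - 2*I)*(w - I)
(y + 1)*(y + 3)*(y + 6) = y^3 + 10*y^2 + 27*y + 18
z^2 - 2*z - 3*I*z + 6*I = (z - 2)*(z - 3*I)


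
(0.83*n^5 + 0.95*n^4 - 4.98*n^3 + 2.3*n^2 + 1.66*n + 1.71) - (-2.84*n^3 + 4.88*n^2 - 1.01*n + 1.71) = 0.83*n^5 + 0.95*n^4 - 2.14*n^3 - 2.58*n^2 + 2.67*n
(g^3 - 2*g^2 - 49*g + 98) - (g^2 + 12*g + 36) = g^3 - 3*g^2 - 61*g + 62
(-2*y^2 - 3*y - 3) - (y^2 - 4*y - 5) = -3*y^2 + y + 2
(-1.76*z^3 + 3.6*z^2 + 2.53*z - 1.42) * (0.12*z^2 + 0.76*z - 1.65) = -0.2112*z^5 - 0.9056*z^4 + 5.9436*z^3 - 4.1876*z^2 - 5.2537*z + 2.343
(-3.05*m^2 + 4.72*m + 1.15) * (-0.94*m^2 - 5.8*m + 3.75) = 2.867*m^4 + 13.2532*m^3 - 39.8945*m^2 + 11.03*m + 4.3125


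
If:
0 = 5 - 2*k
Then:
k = 5/2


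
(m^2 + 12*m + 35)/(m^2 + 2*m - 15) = (m + 7)/(m - 3)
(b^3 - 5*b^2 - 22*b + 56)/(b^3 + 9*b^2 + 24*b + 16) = (b^2 - 9*b + 14)/(b^2 + 5*b + 4)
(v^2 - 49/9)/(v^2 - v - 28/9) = (3*v + 7)/(3*v + 4)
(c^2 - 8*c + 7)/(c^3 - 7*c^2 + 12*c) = (c^2 - 8*c + 7)/(c*(c^2 - 7*c + 12))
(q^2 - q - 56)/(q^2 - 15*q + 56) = (q + 7)/(q - 7)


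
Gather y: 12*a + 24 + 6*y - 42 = 12*a + 6*y - 18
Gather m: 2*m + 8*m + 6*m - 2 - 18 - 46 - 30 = 16*m - 96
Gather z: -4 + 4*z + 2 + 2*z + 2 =6*z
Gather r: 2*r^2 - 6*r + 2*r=2*r^2 - 4*r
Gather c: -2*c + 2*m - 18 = -2*c + 2*m - 18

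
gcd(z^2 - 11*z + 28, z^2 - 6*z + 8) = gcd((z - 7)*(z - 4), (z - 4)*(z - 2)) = z - 4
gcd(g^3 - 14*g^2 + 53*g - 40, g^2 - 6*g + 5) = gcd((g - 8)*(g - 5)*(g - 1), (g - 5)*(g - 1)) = g^2 - 6*g + 5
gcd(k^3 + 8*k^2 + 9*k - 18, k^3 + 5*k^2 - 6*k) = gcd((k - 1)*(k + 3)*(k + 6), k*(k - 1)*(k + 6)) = k^2 + 5*k - 6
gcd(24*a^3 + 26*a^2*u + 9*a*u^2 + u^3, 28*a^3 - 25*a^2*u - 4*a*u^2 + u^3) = 4*a + u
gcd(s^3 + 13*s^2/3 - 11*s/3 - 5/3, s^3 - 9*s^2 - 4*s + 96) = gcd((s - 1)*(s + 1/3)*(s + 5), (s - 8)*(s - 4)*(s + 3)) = 1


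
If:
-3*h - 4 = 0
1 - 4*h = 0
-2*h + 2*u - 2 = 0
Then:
No Solution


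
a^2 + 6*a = a*(a + 6)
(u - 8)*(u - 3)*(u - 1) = u^3 - 12*u^2 + 35*u - 24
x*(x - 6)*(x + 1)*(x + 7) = x^4 + 2*x^3 - 41*x^2 - 42*x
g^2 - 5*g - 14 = (g - 7)*(g + 2)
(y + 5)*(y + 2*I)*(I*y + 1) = I*y^3 - y^2 + 5*I*y^2 - 5*y + 2*I*y + 10*I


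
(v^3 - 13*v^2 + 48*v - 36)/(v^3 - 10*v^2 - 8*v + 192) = (v^2 - 7*v + 6)/(v^2 - 4*v - 32)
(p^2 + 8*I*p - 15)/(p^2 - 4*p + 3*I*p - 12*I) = (p + 5*I)/(p - 4)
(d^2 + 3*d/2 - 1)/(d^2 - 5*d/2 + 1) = (d + 2)/(d - 2)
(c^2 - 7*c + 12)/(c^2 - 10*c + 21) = (c - 4)/(c - 7)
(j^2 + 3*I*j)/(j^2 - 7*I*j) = (j + 3*I)/(j - 7*I)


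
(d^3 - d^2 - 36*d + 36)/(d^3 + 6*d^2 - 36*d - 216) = (d - 1)/(d + 6)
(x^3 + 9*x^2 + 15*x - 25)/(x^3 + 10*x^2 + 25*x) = (x - 1)/x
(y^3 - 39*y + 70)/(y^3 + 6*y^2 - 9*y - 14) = (y - 5)/(y + 1)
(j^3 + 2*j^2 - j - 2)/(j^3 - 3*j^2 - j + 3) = (j + 2)/(j - 3)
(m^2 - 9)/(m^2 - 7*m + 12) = (m + 3)/(m - 4)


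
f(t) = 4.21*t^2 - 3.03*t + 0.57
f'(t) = 8.42*t - 3.03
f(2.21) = 14.44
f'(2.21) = 15.58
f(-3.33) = 57.34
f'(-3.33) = -31.07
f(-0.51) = 3.21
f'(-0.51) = -7.32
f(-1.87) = 20.96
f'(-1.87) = -18.78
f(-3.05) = 48.98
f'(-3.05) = -28.71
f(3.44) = 39.97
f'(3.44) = 25.93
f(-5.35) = 137.28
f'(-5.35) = -48.08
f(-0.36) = 2.21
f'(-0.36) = -6.06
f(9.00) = 314.31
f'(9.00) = 72.75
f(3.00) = 29.37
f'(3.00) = 22.23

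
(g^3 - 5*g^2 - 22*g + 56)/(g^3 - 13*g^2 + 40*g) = (g^3 - 5*g^2 - 22*g + 56)/(g*(g^2 - 13*g + 40))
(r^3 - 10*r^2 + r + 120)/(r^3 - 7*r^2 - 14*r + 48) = (r - 5)/(r - 2)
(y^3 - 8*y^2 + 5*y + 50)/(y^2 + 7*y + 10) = (y^2 - 10*y + 25)/(y + 5)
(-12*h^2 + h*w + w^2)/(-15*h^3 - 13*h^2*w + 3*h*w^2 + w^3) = (4*h + w)/(5*h^2 + 6*h*w + w^2)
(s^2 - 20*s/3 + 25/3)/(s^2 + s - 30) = (s - 5/3)/(s + 6)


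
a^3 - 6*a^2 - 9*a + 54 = (a - 6)*(a - 3)*(a + 3)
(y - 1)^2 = y^2 - 2*y + 1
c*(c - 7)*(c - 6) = c^3 - 13*c^2 + 42*c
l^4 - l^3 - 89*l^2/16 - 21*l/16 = l*(l - 3)*(l + 1/4)*(l + 7/4)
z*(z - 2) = z^2 - 2*z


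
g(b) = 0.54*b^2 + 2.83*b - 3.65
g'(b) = 1.08*b + 2.83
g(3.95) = 15.95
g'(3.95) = 7.10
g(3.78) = 14.76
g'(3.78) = 6.91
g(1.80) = 3.19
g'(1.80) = 4.77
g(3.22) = 11.06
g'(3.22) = 6.31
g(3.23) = 11.12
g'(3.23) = 6.32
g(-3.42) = -7.01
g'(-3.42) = -0.86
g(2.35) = 5.98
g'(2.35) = 5.37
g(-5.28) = -3.54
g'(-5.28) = -2.87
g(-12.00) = 40.15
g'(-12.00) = -10.13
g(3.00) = 9.70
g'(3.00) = 6.07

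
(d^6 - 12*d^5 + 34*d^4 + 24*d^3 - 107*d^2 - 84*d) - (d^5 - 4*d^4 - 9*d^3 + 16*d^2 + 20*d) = d^6 - 13*d^5 + 38*d^4 + 33*d^3 - 123*d^2 - 104*d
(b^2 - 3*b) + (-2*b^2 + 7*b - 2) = -b^2 + 4*b - 2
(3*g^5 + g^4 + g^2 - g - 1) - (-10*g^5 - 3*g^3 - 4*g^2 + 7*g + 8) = 13*g^5 + g^4 + 3*g^3 + 5*g^2 - 8*g - 9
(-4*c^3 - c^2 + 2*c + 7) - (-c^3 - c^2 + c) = -3*c^3 + c + 7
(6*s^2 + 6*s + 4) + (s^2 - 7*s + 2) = 7*s^2 - s + 6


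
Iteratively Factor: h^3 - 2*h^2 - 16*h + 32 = (h - 2)*(h^2 - 16) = (h - 2)*(h + 4)*(h - 4)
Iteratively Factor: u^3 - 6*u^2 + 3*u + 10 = (u + 1)*(u^2 - 7*u + 10) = (u - 2)*(u + 1)*(u - 5)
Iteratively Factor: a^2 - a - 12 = (a + 3)*(a - 4)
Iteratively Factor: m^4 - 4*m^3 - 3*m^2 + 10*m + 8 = (m + 1)*(m^3 - 5*m^2 + 2*m + 8) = (m - 2)*(m + 1)*(m^2 - 3*m - 4) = (m - 4)*(m - 2)*(m + 1)*(m + 1)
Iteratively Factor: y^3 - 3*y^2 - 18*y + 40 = (y + 4)*(y^2 - 7*y + 10) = (y - 5)*(y + 4)*(y - 2)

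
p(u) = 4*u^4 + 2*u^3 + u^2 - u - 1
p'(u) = 16*u^3 + 6*u^2 + 2*u - 1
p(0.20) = -1.14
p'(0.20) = -0.23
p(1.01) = 5.23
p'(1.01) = 23.63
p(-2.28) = 90.87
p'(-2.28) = -164.01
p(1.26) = 13.41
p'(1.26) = 43.05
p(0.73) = 0.72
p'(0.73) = 9.88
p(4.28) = 1512.10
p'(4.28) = 1371.91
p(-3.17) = 352.43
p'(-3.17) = -456.73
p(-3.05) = 300.75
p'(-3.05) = -405.25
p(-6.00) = 4793.00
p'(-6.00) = -3253.00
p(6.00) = 5645.00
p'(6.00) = 3683.00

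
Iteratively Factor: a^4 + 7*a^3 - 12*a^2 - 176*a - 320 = (a + 4)*(a^3 + 3*a^2 - 24*a - 80) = (a - 5)*(a + 4)*(a^2 + 8*a + 16) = (a - 5)*(a + 4)^2*(a + 4)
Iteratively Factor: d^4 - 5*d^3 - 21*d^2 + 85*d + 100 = (d + 4)*(d^3 - 9*d^2 + 15*d + 25) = (d - 5)*(d + 4)*(d^2 - 4*d - 5) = (d - 5)*(d + 1)*(d + 4)*(d - 5)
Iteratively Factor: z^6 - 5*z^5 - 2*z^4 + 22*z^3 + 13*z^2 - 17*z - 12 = (z - 4)*(z^5 - z^4 - 6*z^3 - 2*z^2 + 5*z + 3) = (z - 4)*(z + 1)*(z^4 - 2*z^3 - 4*z^2 + 2*z + 3) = (z - 4)*(z - 3)*(z + 1)*(z^3 + z^2 - z - 1) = (z - 4)*(z - 3)*(z + 1)^2*(z^2 - 1) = (z - 4)*(z - 3)*(z - 1)*(z + 1)^2*(z + 1)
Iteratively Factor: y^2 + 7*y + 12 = (y + 4)*(y + 3)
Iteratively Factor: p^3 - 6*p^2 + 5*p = (p - 1)*(p^2 - 5*p) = (p - 5)*(p - 1)*(p)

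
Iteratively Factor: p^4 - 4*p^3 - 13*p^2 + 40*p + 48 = (p - 4)*(p^3 - 13*p - 12) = (p - 4)*(p + 1)*(p^2 - p - 12) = (p - 4)*(p + 1)*(p + 3)*(p - 4)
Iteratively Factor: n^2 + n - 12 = (n + 4)*(n - 3)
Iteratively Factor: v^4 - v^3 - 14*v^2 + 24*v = (v - 3)*(v^3 + 2*v^2 - 8*v) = v*(v - 3)*(v^2 + 2*v - 8) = v*(v - 3)*(v + 4)*(v - 2)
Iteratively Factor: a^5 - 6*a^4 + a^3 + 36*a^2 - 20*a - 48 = (a + 2)*(a^4 - 8*a^3 + 17*a^2 + 2*a - 24) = (a + 1)*(a + 2)*(a^3 - 9*a^2 + 26*a - 24) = (a - 2)*(a + 1)*(a + 2)*(a^2 - 7*a + 12) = (a - 4)*(a - 2)*(a + 1)*(a + 2)*(a - 3)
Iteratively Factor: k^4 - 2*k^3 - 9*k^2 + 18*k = (k - 2)*(k^3 - 9*k) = (k - 3)*(k - 2)*(k^2 + 3*k) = (k - 3)*(k - 2)*(k + 3)*(k)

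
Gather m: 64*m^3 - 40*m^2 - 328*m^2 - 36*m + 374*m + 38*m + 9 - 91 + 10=64*m^3 - 368*m^2 + 376*m - 72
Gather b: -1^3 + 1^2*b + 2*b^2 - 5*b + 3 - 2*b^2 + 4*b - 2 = 0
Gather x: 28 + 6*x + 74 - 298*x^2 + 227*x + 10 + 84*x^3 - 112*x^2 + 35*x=84*x^3 - 410*x^2 + 268*x + 112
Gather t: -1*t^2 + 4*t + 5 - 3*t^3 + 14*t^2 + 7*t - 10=-3*t^3 + 13*t^2 + 11*t - 5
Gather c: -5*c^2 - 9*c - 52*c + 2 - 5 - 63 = -5*c^2 - 61*c - 66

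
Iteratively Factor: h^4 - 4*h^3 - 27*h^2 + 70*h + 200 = (h + 4)*(h^3 - 8*h^2 + 5*h + 50) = (h - 5)*(h + 4)*(h^2 - 3*h - 10) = (h - 5)*(h + 2)*(h + 4)*(h - 5)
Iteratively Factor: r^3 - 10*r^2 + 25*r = (r)*(r^2 - 10*r + 25) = r*(r - 5)*(r - 5)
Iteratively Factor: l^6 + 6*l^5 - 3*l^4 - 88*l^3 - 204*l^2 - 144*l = (l + 3)*(l^5 + 3*l^4 - 12*l^3 - 52*l^2 - 48*l) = (l - 4)*(l + 3)*(l^4 + 7*l^3 + 16*l^2 + 12*l) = l*(l - 4)*(l + 3)*(l^3 + 7*l^2 + 16*l + 12) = l*(l - 4)*(l + 3)^2*(l^2 + 4*l + 4) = l*(l - 4)*(l + 2)*(l + 3)^2*(l + 2)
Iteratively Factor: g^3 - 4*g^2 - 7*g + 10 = (g + 2)*(g^2 - 6*g + 5) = (g - 1)*(g + 2)*(g - 5)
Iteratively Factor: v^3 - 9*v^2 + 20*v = (v - 5)*(v^2 - 4*v) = v*(v - 5)*(v - 4)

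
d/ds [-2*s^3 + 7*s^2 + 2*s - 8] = -6*s^2 + 14*s + 2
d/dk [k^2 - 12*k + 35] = 2*k - 12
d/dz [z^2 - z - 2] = 2*z - 1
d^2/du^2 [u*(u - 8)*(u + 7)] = 6*u - 2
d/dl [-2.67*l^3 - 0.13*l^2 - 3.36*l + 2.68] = -8.01*l^2 - 0.26*l - 3.36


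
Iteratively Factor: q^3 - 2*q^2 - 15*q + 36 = (q - 3)*(q^2 + q - 12) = (q - 3)^2*(q + 4)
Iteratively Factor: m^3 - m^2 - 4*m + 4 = (m - 2)*(m^2 + m - 2) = (m - 2)*(m + 2)*(m - 1)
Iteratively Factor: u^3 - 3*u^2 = (u)*(u^2 - 3*u) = u*(u - 3)*(u)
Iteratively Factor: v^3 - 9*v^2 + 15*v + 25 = (v - 5)*(v^2 - 4*v - 5) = (v - 5)^2*(v + 1)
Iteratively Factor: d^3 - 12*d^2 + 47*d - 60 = (d - 4)*(d^2 - 8*d + 15) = (d - 4)*(d - 3)*(d - 5)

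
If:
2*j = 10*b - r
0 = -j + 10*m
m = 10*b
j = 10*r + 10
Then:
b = 1/200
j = 1/2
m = 1/20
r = -19/20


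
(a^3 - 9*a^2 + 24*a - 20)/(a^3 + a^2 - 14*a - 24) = (a^3 - 9*a^2 + 24*a - 20)/(a^3 + a^2 - 14*a - 24)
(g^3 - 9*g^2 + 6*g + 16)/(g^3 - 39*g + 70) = (g^2 - 7*g - 8)/(g^2 + 2*g - 35)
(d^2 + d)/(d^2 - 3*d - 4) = d/(d - 4)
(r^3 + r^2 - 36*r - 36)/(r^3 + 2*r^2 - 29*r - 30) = (r - 6)/(r - 5)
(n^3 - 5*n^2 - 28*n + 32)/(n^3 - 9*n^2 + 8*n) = (n + 4)/n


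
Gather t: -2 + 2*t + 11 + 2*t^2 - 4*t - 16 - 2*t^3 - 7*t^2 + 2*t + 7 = -2*t^3 - 5*t^2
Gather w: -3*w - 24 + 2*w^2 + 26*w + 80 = 2*w^2 + 23*w + 56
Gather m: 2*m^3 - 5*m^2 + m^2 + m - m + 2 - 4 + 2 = 2*m^3 - 4*m^2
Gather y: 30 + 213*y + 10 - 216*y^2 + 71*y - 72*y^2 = -288*y^2 + 284*y + 40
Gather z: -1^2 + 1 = 0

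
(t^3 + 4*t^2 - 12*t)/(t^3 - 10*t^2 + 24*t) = (t^2 + 4*t - 12)/(t^2 - 10*t + 24)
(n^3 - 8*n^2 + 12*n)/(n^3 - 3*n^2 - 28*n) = (-n^2 + 8*n - 12)/(-n^2 + 3*n + 28)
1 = 1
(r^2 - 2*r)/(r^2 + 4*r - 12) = r/(r + 6)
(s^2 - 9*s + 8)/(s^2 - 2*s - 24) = (-s^2 + 9*s - 8)/(-s^2 + 2*s + 24)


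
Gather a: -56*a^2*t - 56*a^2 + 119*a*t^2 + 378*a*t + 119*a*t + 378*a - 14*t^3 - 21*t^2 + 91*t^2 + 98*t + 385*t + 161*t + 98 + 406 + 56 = a^2*(-56*t - 56) + a*(119*t^2 + 497*t + 378) - 14*t^3 + 70*t^2 + 644*t + 560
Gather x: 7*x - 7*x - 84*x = -84*x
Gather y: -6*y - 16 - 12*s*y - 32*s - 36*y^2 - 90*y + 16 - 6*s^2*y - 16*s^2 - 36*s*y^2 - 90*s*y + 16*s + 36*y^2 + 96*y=-16*s^2 - 36*s*y^2 - 16*s + y*(-6*s^2 - 102*s)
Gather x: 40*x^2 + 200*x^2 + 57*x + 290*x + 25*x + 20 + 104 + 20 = 240*x^2 + 372*x + 144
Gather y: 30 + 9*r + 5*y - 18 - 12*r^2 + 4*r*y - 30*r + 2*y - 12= -12*r^2 - 21*r + y*(4*r + 7)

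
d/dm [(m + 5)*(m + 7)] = 2*m + 12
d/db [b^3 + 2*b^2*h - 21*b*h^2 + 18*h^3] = 3*b^2 + 4*b*h - 21*h^2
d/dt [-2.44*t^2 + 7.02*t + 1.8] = 7.02 - 4.88*t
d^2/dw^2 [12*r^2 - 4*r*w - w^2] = -2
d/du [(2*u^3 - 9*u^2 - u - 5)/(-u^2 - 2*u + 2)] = (-2*u^4 - 8*u^3 + 29*u^2 - 46*u - 12)/(u^4 + 4*u^3 - 8*u + 4)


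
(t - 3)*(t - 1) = t^2 - 4*t + 3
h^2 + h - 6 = (h - 2)*(h + 3)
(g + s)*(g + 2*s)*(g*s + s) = g^3*s + 3*g^2*s^2 + g^2*s + 2*g*s^3 + 3*g*s^2 + 2*s^3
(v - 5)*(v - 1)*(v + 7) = v^3 + v^2 - 37*v + 35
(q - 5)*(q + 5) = q^2 - 25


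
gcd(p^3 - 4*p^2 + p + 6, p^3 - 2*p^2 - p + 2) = p^2 - p - 2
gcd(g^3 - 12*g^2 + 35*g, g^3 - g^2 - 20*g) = g^2 - 5*g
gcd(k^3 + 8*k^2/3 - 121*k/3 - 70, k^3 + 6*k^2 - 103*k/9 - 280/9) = k^2 + 26*k/3 + 35/3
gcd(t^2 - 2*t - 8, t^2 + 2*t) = t + 2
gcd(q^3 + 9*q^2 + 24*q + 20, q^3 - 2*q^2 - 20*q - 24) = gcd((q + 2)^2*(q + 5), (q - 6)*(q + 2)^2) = q^2 + 4*q + 4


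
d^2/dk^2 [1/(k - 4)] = 2/(k - 4)^3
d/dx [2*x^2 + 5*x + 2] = 4*x + 5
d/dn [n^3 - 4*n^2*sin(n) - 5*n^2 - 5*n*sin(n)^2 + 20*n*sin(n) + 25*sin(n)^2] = -4*n^2*cos(n) + 3*n^2 - 8*n*sin(n) - 5*n*sin(2*n) + 20*n*cos(n) - 10*n - 5*sin(n)^2 + 20*sin(n) + 25*sin(2*n)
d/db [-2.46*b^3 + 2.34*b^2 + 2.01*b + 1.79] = -7.38*b^2 + 4.68*b + 2.01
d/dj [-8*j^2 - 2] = -16*j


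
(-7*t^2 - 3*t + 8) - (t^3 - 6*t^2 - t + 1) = -t^3 - t^2 - 2*t + 7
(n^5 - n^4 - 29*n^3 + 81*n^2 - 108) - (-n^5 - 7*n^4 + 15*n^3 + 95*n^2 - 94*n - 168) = 2*n^5 + 6*n^4 - 44*n^3 - 14*n^2 + 94*n + 60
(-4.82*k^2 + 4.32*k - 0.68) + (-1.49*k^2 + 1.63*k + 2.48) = -6.31*k^2 + 5.95*k + 1.8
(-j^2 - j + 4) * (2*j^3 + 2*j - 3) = -2*j^5 - 2*j^4 + 6*j^3 + j^2 + 11*j - 12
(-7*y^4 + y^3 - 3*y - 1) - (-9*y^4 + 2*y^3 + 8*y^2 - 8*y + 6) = 2*y^4 - y^3 - 8*y^2 + 5*y - 7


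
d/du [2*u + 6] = 2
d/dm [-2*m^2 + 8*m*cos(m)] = -8*m*sin(m) - 4*m + 8*cos(m)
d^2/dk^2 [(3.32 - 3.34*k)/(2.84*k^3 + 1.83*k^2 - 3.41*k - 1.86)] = (-161.634624*k^5 + 217.181616*k^4 + 189.01282*k^3 - 337.921752*k^2 - 87.29352*k + 142.180384)/(22.906304*k^9 + 44.280144*k^8 - 53.97846*k^7 - 145.212273*k^6 + 6.811413*k^5 + 153.229311*k^4 + 59.465719*k^3 - 45.891594*k^2 - 35.391708*k - 6.434856)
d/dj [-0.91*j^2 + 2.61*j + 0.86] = 2.61 - 1.82*j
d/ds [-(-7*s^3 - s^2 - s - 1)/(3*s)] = (14*s^3 + s^2 - 1)/(3*s^2)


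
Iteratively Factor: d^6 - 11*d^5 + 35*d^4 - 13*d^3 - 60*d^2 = (d)*(d^5 - 11*d^4 + 35*d^3 - 13*d^2 - 60*d) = d*(d - 5)*(d^4 - 6*d^3 + 5*d^2 + 12*d) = d*(d - 5)*(d + 1)*(d^3 - 7*d^2 + 12*d) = d^2*(d - 5)*(d + 1)*(d^2 - 7*d + 12) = d^2*(d - 5)*(d - 3)*(d + 1)*(d - 4)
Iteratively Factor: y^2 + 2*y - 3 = (y - 1)*(y + 3)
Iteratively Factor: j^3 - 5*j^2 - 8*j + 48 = (j + 3)*(j^2 - 8*j + 16) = (j - 4)*(j + 3)*(j - 4)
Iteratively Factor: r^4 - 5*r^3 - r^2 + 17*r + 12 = (r + 1)*(r^3 - 6*r^2 + 5*r + 12) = (r - 3)*(r + 1)*(r^2 - 3*r - 4) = (r - 3)*(r + 1)^2*(r - 4)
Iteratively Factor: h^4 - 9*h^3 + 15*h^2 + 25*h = (h - 5)*(h^3 - 4*h^2 - 5*h) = h*(h - 5)*(h^2 - 4*h - 5) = h*(h - 5)*(h + 1)*(h - 5)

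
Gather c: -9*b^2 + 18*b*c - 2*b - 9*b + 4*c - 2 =-9*b^2 - 11*b + c*(18*b + 4) - 2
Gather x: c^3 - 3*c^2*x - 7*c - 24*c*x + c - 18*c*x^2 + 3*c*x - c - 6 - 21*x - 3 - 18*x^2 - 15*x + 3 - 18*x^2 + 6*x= c^3 - 7*c + x^2*(-18*c - 36) + x*(-3*c^2 - 21*c - 30) - 6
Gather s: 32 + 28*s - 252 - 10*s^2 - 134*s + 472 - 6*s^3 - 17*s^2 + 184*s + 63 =-6*s^3 - 27*s^2 + 78*s + 315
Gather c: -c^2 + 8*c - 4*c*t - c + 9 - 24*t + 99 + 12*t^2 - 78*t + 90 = -c^2 + c*(7 - 4*t) + 12*t^2 - 102*t + 198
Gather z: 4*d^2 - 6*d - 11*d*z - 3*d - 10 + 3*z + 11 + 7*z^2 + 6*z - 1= 4*d^2 - 9*d + 7*z^2 + z*(9 - 11*d)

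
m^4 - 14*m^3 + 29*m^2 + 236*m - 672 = (m - 8)*(m - 7)*(m - 3)*(m + 4)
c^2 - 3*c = c*(c - 3)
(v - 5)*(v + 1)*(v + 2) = v^3 - 2*v^2 - 13*v - 10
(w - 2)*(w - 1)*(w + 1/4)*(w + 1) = w^4 - 7*w^3/4 - 3*w^2/2 + 7*w/4 + 1/2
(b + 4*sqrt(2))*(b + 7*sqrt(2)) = b^2 + 11*sqrt(2)*b + 56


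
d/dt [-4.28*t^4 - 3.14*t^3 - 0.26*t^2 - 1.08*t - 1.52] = -17.12*t^3 - 9.42*t^2 - 0.52*t - 1.08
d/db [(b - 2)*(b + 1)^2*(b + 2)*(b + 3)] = 5*b^4 + 20*b^3 + 9*b^2 - 34*b - 28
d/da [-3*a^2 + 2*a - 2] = 2 - 6*a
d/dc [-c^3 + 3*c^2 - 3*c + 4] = -3*c^2 + 6*c - 3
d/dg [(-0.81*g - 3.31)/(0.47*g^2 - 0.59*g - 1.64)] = (0.3807*g^2 + 3.1114*g - 0.6245)/(0.2209*g^4 - 0.5546*g^3 - 1.1935*g^2 + 1.9352*g + 2.6896)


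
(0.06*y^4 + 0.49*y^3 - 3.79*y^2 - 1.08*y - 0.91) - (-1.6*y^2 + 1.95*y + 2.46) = 0.06*y^4 + 0.49*y^3 - 2.19*y^2 - 3.03*y - 3.37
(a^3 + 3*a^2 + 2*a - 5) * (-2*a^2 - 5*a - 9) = -2*a^5 - 11*a^4 - 28*a^3 - 27*a^2 + 7*a + 45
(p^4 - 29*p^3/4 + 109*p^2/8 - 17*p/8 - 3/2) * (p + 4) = p^5 - 13*p^4/4 - 123*p^3/8 + 419*p^2/8 - 10*p - 6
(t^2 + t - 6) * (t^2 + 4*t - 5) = t^4 + 5*t^3 - 7*t^2 - 29*t + 30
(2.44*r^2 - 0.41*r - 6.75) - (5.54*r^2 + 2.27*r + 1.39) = -3.1*r^2 - 2.68*r - 8.14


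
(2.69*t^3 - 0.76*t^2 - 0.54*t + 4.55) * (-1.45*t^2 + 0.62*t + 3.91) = -3.9005*t^5 + 2.7698*t^4 + 10.8297*t^3 - 9.9039*t^2 + 0.7096*t + 17.7905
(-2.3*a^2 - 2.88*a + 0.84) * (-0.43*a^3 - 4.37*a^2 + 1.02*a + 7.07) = 0.989*a^5 + 11.2894*a^4 + 9.8784*a^3 - 22.8694*a^2 - 19.5048*a + 5.9388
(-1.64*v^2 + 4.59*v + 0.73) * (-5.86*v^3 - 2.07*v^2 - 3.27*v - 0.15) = 9.6104*v^5 - 23.5026*v^4 - 8.4163*v^3 - 16.2744*v^2 - 3.0756*v - 0.1095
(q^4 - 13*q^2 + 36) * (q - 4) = q^5 - 4*q^4 - 13*q^3 + 52*q^2 + 36*q - 144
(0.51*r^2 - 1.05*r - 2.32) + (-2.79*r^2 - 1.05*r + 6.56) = -2.28*r^2 - 2.1*r + 4.24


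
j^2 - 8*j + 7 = (j - 7)*(j - 1)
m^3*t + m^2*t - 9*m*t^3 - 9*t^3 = (m - 3*t)*(m + 3*t)*(m*t + t)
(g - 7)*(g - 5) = g^2 - 12*g + 35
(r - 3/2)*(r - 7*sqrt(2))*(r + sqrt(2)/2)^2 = r^4 - 6*sqrt(2)*r^3 - 3*r^3/2 - 27*r^2/2 + 9*sqrt(2)*r^2 - 7*sqrt(2)*r/2 + 81*r/4 + 21*sqrt(2)/4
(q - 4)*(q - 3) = q^2 - 7*q + 12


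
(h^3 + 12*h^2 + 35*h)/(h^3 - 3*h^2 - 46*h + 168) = h*(h + 5)/(h^2 - 10*h + 24)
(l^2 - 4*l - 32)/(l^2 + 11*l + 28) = (l - 8)/(l + 7)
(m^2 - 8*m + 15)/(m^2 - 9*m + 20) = (m - 3)/(m - 4)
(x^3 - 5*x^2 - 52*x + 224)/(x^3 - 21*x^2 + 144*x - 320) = (x^2 + 3*x - 28)/(x^2 - 13*x + 40)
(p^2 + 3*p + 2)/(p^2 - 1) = (p + 2)/(p - 1)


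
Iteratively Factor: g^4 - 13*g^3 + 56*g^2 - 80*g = (g)*(g^3 - 13*g^2 + 56*g - 80) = g*(g - 5)*(g^2 - 8*g + 16) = g*(g - 5)*(g - 4)*(g - 4)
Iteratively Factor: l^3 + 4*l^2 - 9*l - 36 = (l + 3)*(l^2 + l - 12) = (l + 3)*(l + 4)*(l - 3)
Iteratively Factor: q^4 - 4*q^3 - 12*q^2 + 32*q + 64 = (q - 4)*(q^3 - 12*q - 16) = (q - 4)^2*(q^2 + 4*q + 4) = (q - 4)^2*(q + 2)*(q + 2)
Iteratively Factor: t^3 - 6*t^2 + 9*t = (t - 3)*(t^2 - 3*t) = (t - 3)^2*(t)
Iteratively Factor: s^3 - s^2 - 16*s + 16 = (s - 4)*(s^2 + 3*s - 4) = (s - 4)*(s + 4)*(s - 1)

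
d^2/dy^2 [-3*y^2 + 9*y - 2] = -6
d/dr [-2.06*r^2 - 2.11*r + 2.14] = -4.12*r - 2.11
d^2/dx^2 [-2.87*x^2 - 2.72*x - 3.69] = -5.74000000000000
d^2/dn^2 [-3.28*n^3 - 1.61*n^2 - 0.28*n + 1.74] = -19.68*n - 3.22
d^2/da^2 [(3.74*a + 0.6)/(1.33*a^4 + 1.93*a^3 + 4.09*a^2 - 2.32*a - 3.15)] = (79.388232*a^7 + 174.830096*a^6 + 251.857824*a^5 + 331.943532*a^4 + 540.367316*a^3 + 347.11416*a^2 + 276.83226*a - 32.74476)/(2.352637*a^12 + 10.241931*a^11 + 36.566754*a^10 + 57.869239*a^9 + 60.002289*a^8 - 53.304639*a^7 - 157.997234*a^6 - 176.13657*a^5 + 32.178918*a^4 + 224.302427*a^3 + 70.885395*a^2 - 69.0606*a - 31.255875)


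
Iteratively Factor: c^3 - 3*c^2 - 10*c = (c - 5)*(c^2 + 2*c) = c*(c - 5)*(c + 2)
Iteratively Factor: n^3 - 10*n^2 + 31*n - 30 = (n - 5)*(n^2 - 5*n + 6) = (n - 5)*(n - 2)*(n - 3)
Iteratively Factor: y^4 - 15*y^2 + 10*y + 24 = (y - 2)*(y^3 + 2*y^2 - 11*y - 12) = (y - 3)*(y - 2)*(y^2 + 5*y + 4) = (y - 3)*(y - 2)*(y + 4)*(y + 1)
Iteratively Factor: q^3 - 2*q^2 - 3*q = (q + 1)*(q^2 - 3*q) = (q - 3)*(q + 1)*(q)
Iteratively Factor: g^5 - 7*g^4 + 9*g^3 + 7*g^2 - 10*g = (g - 1)*(g^4 - 6*g^3 + 3*g^2 + 10*g) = (g - 2)*(g - 1)*(g^3 - 4*g^2 - 5*g) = (g - 5)*(g - 2)*(g - 1)*(g^2 + g) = g*(g - 5)*(g - 2)*(g - 1)*(g + 1)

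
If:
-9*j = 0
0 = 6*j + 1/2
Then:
No Solution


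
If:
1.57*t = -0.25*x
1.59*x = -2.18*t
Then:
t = 0.00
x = 0.00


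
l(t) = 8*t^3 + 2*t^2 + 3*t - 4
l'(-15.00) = 5343.00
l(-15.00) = -26599.00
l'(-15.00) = 5343.00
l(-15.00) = -26599.00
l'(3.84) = 372.25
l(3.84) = 490.00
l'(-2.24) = 114.46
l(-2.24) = -90.60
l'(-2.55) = 148.86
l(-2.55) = -131.30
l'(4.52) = 511.41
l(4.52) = 789.18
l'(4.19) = 441.11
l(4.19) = 632.16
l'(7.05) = 1224.06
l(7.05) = 2919.78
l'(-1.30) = 38.36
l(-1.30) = -22.10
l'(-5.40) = 681.24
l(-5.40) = -1221.59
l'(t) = 24*t^2 + 4*t + 3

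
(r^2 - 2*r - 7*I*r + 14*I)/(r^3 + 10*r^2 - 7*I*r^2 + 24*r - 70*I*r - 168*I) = (r - 2)/(r^2 + 10*r + 24)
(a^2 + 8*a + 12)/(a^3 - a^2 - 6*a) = (a + 6)/(a*(a - 3))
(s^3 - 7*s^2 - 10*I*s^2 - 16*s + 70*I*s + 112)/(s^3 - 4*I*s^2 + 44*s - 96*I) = (s - 7)/(s + 6*I)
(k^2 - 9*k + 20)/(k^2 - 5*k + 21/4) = 4*(k^2 - 9*k + 20)/(4*k^2 - 20*k + 21)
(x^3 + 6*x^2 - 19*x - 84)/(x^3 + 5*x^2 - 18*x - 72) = (x + 7)/(x + 6)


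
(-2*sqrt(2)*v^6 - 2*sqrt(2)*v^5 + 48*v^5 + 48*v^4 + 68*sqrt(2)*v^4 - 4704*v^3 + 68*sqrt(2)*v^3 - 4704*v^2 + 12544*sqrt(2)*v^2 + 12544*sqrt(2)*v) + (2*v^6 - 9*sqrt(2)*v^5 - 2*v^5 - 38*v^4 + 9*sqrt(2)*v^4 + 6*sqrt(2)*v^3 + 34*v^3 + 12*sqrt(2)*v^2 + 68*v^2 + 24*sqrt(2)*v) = -2*sqrt(2)*v^6 + 2*v^6 - 11*sqrt(2)*v^5 + 46*v^5 + 10*v^4 + 77*sqrt(2)*v^4 - 4670*v^3 + 74*sqrt(2)*v^3 - 4636*v^2 + 12556*sqrt(2)*v^2 + 12568*sqrt(2)*v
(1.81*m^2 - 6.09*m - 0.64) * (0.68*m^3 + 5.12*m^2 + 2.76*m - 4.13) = 1.2308*m^5 + 5.126*m^4 - 26.6204*m^3 - 27.5605*m^2 + 23.3853*m + 2.6432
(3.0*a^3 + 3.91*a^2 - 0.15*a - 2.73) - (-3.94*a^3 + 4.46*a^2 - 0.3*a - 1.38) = 6.94*a^3 - 0.55*a^2 + 0.15*a - 1.35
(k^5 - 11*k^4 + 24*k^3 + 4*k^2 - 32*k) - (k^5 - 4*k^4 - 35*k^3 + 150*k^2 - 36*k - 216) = -7*k^4 + 59*k^3 - 146*k^2 + 4*k + 216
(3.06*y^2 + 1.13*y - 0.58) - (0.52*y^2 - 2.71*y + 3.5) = 2.54*y^2 + 3.84*y - 4.08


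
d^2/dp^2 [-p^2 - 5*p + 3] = -2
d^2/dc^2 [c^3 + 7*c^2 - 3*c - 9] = 6*c + 14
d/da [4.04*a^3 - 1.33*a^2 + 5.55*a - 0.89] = 12.12*a^2 - 2.66*a + 5.55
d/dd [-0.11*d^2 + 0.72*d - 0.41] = 0.72 - 0.22*d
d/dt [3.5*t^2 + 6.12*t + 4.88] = 7.0*t + 6.12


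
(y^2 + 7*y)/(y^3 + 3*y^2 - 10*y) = (y + 7)/(y^2 + 3*y - 10)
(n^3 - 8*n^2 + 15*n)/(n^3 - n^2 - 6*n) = (n - 5)/(n + 2)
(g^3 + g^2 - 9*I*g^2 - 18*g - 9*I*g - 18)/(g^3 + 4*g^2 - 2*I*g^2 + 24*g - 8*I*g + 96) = (g^2 + g*(1 - 3*I) - 3*I)/(g^2 + 4*g*(1 + I) + 16*I)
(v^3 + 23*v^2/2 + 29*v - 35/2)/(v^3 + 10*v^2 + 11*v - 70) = (v - 1/2)/(v - 2)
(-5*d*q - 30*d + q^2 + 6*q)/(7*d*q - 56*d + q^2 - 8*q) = (-5*d*q - 30*d + q^2 + 6*q)/(7*d*q - 56*d + q^2 - 8*q)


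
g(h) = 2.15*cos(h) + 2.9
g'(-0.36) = 0.76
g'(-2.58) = 1.14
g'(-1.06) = 1.88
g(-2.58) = 1.08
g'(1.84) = -2.07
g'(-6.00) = -0.60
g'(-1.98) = 1.97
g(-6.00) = 4.96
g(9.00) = 0.94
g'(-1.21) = 2.01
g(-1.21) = 3.66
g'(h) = -2.15*sin(h)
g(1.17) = 3.74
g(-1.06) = 3.95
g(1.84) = 2.33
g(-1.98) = 2.04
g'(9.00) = -0.89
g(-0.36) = 4.91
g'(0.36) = -0.76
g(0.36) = 4.91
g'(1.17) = -1.98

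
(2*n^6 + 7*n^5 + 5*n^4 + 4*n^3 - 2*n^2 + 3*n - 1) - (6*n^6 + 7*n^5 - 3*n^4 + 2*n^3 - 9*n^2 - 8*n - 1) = -4*n^6 + 8*n^4 + 2*n^3 + 7*n^2 + 11*n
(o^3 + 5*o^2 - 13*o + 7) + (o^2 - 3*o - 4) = o^3 + 6*o^2 - 16*o + 3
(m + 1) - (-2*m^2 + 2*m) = 2*m^2 - m + 1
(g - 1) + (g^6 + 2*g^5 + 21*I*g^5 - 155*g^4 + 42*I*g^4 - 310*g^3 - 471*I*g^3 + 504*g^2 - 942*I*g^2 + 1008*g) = g^6 + 2*g^5 + 21*I*g^5 - 155*g^4 + 42*I*g^4 - 310*g^3 - 471*I*g^3 + 504*g^2 - 942*I*g^2 + 1009*g - 1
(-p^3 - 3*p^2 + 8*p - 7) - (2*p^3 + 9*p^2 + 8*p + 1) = -3*p^3 - 12*p^2 - 8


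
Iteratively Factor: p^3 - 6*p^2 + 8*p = (p - 4)*(p^2 - 2*p) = p*(p - 4)*(p - 2)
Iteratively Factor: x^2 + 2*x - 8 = (x - 2)*(x + 4)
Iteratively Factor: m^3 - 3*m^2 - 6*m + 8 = (m - 4)*(m^2 + m - 2) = (m - 4)*(m - 1)*(m + 2)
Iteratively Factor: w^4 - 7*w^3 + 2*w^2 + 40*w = (w - 4)*(w^3 - 3*w^2 - 10*w) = w*(w - 4)*(w^2 - 3*w - 10) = w*(w - 5)*(w - 4)*(w + 2)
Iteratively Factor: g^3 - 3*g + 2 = (g - 1)*(g^2 + g - 2) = (g - 1)*(g + 2)*(g - 1)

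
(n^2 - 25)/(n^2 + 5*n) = (n - 5)/n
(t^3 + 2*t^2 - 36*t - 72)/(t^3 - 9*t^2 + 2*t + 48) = (t^2 - 36)/(t^2 - 11*t + 24)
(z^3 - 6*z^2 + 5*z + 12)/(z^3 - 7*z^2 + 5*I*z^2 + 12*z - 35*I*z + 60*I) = (z + 1)/(z + 5*I)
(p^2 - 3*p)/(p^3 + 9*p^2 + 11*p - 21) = p*(p - 3)/(p^3 + 9*p^2 + 11*p - 21)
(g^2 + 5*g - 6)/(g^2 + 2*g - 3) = (g + 6)/(g + 3)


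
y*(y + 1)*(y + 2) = y^3 + 3*y^2 + 2*y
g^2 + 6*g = g*(g + 6)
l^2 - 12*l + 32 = (l - 8)*(l - 4)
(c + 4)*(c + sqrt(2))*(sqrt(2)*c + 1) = sqrt(2)*c^3 + 3*c^2 + 4*sqrt(2)*c^2 + sqrt(2)*c + 12*c + 4*sqrt(2)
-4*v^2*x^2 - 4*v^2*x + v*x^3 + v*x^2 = x*(-4*v + x)*(v*x + v)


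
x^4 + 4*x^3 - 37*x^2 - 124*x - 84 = (x - 6)*(x + 1)*(x + 2)*(x + 7)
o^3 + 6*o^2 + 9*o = o*(o + 3)^2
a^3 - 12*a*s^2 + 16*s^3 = (a - 2*s)^2*(a + 4*s)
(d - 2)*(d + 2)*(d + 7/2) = d^3 + 7*d^2/2 - 4*d - 14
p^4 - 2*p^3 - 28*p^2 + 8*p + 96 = (p - 6)*(p - 2)*(p + 2)*(p + 4)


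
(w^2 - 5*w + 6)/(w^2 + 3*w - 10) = (w - 3)/(w + 5)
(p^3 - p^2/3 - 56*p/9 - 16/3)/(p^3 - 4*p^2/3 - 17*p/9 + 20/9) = (3*p^2 - 5*p - 12)/(3*p^2 - 8*p + 5)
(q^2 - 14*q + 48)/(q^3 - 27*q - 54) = (q - 8)/(q^2 + 6*q + 9)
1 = 1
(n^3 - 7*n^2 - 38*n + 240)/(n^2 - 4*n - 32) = (n^2 + n - 30)/(n + 4)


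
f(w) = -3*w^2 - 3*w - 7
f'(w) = -6*w - 3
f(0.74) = -10.86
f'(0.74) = -7.44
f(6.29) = -144.56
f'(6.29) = -40.74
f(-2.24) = -15.33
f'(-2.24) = 10.44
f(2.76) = -38.13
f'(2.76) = -19.56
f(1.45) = -17.66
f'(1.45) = -11.70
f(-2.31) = -16.08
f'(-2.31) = 10.86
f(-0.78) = -6.49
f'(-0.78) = 1.68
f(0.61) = -9.95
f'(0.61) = -6.66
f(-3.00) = -25.00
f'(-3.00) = 15.00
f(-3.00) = -25.00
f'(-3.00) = 15.00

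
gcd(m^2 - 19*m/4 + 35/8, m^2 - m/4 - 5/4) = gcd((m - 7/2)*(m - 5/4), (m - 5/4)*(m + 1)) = m - 5/4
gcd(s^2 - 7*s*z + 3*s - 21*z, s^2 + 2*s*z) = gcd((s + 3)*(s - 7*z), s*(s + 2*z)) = 1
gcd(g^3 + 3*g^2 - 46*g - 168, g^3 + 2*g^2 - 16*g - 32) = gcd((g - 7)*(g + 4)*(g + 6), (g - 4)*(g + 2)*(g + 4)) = g + 4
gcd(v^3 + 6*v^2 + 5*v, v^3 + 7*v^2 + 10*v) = v^2 + 5*v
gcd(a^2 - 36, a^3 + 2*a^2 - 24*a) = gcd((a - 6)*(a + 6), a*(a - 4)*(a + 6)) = a + 6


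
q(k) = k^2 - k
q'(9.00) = 17.00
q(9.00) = 72.00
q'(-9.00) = -19.00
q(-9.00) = 90.00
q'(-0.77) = -2.54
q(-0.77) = 1.36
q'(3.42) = 5.84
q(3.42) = 8.28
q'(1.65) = 2.30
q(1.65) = 1.07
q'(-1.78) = -4.56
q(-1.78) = 4.95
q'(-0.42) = -1.84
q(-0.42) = 0.60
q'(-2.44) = -5.88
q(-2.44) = 8.39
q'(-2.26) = -5.52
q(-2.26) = 7.37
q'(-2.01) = -5.02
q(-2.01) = 6.05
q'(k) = 2*k - 1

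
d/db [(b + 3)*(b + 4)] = 2*b + 7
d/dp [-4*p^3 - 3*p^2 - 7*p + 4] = -12*p^2 - 6*p - 7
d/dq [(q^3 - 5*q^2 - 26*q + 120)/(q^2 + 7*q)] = (q^4 + 14*q^3 - 9*q^2 - 240*q - 840)/(q^2*(q^2 + 14*q + 49))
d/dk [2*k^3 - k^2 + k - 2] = 6*k^2 - 2*k + 1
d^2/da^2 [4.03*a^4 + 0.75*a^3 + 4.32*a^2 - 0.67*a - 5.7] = 48.36*a^2 + 4.5*a + 8.64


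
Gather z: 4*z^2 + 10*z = 4*z^2 + 10*z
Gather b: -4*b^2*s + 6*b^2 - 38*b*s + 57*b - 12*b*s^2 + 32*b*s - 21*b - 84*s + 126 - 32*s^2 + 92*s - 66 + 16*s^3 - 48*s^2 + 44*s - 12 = b^2*(6 - 4*s) + b*(-12*s^2 - 6*s + 36) + 16*s^3 - 80*s^2 + 52*s + 48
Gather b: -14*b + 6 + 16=22 - 14*b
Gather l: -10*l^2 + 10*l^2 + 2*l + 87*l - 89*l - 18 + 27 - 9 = 0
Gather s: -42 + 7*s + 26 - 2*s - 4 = 5*s - 20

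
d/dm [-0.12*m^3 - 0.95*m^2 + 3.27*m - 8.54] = -0.36*m^2 - 1.9*m + 3.27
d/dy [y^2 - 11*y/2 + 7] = 2*y - 11/2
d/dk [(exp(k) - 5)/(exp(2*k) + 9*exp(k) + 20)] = (-(exp(k) - 5)*(2*exp(k) + 9) + exp(2*k) + 9*exp(k) + 20)*exp(k)/(exp(2*k) + 9*exp(k) + 20)^2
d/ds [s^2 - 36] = 2*s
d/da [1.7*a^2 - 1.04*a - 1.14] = 3.4*a - 1.04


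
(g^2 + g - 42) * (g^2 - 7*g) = g^4 - 6*g^3 - 49*g^2 + 294*g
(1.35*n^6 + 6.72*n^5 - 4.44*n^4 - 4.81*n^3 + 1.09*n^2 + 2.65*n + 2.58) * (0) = 0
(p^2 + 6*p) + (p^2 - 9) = 2*p^2 + 6*p - 9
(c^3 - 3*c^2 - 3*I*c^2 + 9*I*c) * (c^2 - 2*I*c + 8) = c^5 - 3*c^4 - 5*I*c^4 + 2*c^3 + 15*I*c^3 - 6*c^2 - 24*I*c^2 + 72*I*c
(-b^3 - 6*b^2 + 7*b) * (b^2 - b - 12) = -b^5 - 5*b^4 + 25*b^3 + 65*b^2 - 84*b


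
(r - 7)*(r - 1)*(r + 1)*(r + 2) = r^4 - 5*r^3 - 15*r^2 + 5*r + 14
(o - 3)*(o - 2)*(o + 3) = o^3 - 2*o^2 - 9*o + 18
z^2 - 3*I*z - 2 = (z - 2*I)*(z - I)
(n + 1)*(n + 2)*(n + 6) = n^3 + 9*n^2 + 20*n + 12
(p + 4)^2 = p^2 + 8*p + 16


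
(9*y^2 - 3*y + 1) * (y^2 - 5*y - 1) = 9*y^4 - 48*y^3 + 7*y^2 - 2*y - 1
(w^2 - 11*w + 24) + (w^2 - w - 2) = 2*w^2 - 12*w + 22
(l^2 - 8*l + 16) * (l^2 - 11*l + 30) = l^4 - 19*l^3 + 134*l^2 - 416*l + 480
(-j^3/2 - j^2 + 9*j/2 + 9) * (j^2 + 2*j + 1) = -j^5/2 - 2*j^4 + 2*j^3 + 17*j^2 + 45*j/2 + 9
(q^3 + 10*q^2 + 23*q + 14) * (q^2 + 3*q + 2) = q^5 + 13*q^4 + 55*q^3 + 103*q^2 + 88*q + 28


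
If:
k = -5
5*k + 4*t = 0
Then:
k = -5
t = 25/4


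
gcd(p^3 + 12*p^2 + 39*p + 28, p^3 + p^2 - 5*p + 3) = 1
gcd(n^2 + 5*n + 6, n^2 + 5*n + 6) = n^2 + 5*n + 6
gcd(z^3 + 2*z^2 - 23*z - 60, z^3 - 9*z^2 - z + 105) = z^2 - 2*z - 15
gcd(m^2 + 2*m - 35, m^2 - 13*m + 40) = m - 5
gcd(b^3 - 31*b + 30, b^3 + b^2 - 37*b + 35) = b^2 - 6*b + 5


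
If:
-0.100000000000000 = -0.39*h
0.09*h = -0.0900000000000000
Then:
No Solution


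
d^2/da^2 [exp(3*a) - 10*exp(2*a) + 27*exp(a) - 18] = (9*exp(2*a) - 40*exp(a) + 27)*exp(a)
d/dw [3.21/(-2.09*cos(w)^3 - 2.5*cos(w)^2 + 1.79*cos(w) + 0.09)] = (-20.1267*cos(w)^2 - 16.05*cos(w) + 5.7459)*sin(w)/(2.09*cos(w)^3 + 2.5*cos(w)^2 - 1.79*cos(w) - 0.09)^2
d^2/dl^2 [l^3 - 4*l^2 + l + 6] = 6*l - 8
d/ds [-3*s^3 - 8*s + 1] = -9*s^2 - 8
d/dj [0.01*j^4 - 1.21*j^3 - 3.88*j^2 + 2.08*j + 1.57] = 0.04*j^3 - 3.63*j^2 - 7.76*j + 2.08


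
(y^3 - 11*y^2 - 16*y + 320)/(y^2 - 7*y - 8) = (y^2 - 3*y - 40)/(y + 1)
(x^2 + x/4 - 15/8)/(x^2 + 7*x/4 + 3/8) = (4*x - 5)/(4*x + 1)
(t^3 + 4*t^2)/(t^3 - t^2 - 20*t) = t/(t - 5)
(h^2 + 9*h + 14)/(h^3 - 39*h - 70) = (h + 7)/(h^2 - 2*h - 35)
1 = 1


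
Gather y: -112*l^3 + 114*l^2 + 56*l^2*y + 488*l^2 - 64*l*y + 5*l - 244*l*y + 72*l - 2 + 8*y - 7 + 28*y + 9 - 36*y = -112*l^3 + 602*l^2 + 77*l + y*(56*l^2 - 308*l)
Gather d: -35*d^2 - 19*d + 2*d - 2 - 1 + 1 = -35*d^2 - 17*d - 2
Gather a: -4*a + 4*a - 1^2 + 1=0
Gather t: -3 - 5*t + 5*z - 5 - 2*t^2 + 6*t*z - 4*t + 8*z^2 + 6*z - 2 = -2*t^2 + t*(6*z - 9) + 8*z^2 + 11*z - 10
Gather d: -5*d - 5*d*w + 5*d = -5*d*w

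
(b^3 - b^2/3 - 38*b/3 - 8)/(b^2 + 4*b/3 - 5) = (3*b^2 - 10*b - 8)/(3*b - 5)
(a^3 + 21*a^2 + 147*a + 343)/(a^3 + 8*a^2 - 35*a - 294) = (a + 7)/(a - 6)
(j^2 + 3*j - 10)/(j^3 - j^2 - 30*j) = (j - 2)/(j*(j - 6))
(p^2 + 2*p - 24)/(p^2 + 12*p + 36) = (p - 4)/(p + 6)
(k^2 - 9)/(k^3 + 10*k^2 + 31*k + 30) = (k - 3)/(k^2 + 7*k + 10)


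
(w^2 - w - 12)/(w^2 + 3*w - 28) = (w + 3)/(w + 7)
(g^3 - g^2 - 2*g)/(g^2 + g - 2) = g*(g^2 - g - 2)/(g^2 + g - 2)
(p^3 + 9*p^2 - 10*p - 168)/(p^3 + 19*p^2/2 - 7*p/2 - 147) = 2*(p - 4)/(2*p - 7)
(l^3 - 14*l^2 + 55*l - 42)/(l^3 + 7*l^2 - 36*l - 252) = (l^2 - 8*l + 7)/(l^2 + 13*l + 42)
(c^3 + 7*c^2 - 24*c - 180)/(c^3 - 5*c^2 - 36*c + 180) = (c + 6)/(c - 6)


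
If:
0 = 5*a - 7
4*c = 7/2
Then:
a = 7/5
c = 7/8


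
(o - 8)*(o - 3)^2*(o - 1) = o^4 - 15*o^3 + 71*o^2 - 129*o + 72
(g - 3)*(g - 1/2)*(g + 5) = g^3 + 3*g^2/2 - 16*g + 15/2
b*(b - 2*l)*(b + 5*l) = b^3 + 3*b^2*l - 10*b*l^2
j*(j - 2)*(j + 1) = j^3 - j^2 - 2*j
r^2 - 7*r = r*(r - 7)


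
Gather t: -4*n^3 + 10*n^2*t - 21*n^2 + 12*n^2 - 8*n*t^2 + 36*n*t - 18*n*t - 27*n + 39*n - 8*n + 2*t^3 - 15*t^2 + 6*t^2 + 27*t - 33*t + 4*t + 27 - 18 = -4*n^3 - 9*n^2 + 4*n + 2*t^3 + t^2*(-8*n - 9) + t*(10*n^2 + 18*n - 2) + 9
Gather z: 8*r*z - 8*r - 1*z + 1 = -8*r + z*(8*r - 1) + 1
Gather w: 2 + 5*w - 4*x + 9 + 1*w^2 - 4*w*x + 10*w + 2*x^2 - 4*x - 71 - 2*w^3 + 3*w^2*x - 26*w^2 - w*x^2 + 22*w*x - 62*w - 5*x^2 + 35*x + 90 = -2*w^3 + w^2*(3*x - 25) + w*(-x^2 + 18*x - 47) - 3*x^2 + 27*x + 30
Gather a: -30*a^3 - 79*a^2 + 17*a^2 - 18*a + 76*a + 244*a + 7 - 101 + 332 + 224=-30*a^3 - 62*a^2 + 302*a + 462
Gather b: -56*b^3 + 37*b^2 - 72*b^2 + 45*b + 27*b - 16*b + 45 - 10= -56*b^3 - 35*b^2 + 56*b + 35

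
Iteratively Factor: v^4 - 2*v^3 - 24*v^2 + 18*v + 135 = (v + 3)*(v^3 - 5*v^2 - 9*v + 45) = (v + 3)^2*(v^2 - 8*v + 15) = (v - 3)*(v + 3)^2*(v - 5)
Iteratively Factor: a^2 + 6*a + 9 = (a + 3)*(a + 3)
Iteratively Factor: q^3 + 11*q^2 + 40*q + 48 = (q + 4)*(q^2 + 7*q + 12) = (q + 3)*(q + 4)*(q + 4)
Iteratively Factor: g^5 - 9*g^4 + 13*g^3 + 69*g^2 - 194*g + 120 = (g - 4)*(g^4 - 5*g^3 - 7*g^2 + 41*g - 30) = (g - 5)*(g - 4)*(g^3 - 7*g + 6) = (g - 5)*(g - 4)*(g - 2)*(g^2 + 2*g - 3) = (g - 5)*(g - 4)*(g - 2)*(g + 3)*(g - 1)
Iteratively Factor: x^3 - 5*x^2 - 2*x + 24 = (x - 3)*(x^2 - 2*x - 8) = (x - 3)*(x + 2)*(x - 4)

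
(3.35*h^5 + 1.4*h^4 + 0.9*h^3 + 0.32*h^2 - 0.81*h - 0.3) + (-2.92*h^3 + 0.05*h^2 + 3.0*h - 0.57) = 3.35*h^5 + 1.4*h^4 - 2.02*h^3 + 0.37*h^2 + 2.19*h - 0.87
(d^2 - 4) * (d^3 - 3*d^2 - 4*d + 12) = d^5 - 3*d^4 - 8*d^3 + 24*d^2 + 16*d - 48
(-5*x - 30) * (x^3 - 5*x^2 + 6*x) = -5*x^4 - 5*x^3 + 120*x^2 - 180*x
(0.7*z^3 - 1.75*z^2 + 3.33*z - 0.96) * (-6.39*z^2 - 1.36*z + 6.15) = -4.473*z^5 + 10.2305*z^4 - 14.5937*z^3 - 9.1569*z^2 + 21.7851*z - 5.904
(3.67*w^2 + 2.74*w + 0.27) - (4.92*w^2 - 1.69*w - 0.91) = -1.25*w^2 + 4.43*w + 1.18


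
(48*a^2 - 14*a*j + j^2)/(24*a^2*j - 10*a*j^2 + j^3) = (8*a - j)/(j*(4*a - j))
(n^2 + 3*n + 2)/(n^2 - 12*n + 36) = (n^2 + 3*n + 2)/(n^2 - 12*n + 36)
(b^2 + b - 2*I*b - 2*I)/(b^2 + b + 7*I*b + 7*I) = (b - 2*I)/(b + 7*I)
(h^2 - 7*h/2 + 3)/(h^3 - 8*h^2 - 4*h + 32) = (h - 3/2)/(h^2 - 6*h - 16)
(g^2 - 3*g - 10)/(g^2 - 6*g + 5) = (g + 2)/(g - 1)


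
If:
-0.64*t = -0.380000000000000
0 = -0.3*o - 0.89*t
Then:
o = -1.76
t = 0.59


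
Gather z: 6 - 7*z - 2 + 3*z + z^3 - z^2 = z^3 - z^2 - 4*z + 4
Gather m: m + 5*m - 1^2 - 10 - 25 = 6*m - 36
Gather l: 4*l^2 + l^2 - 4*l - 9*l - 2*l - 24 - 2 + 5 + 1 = 5*l^2 - 15*l - 20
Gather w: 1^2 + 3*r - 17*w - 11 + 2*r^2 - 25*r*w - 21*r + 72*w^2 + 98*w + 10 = 2*r^2 - 18*r + 72*w^2 + w*(81 - 25*r)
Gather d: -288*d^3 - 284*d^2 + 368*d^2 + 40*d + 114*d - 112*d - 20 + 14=-288*d^3 + 84*d^2 + 42*d - 6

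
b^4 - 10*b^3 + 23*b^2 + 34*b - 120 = (b - 5)*(b - 4)*(b - 3)*(b + 2)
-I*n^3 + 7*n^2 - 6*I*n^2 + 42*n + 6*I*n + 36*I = (n + 6)*(n + 6*I)*(-I*n + 1)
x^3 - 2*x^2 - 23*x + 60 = (x - 4)*(x - 3)*(x + 5)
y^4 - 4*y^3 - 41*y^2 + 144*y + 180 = (y - 6)*(y - 5)*(y + 1)*(y + 6)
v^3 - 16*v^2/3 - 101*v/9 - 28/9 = (v - 7)*(v + 1/3)*(v + 4/3)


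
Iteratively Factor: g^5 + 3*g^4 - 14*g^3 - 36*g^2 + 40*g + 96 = (g + 2)*(g^4 + g^3 - 16*g^2 - 4*g + 48) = (g - 2)*(g + 2)*(g^3 + 3*g^2 - 10*g - 24) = (g - 2)*(g + 2)*(g + 4)*(g^2 - g - 6) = (g - 2)*(g + 2)^2*(g + 4)*(g - 3)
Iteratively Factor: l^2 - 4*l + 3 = (l - 1)*(l - 3)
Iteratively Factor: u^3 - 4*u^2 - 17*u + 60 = (u + 4)*(u^2 - 8*u + 15) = (u - 3)*(u + 4)*(u - 5)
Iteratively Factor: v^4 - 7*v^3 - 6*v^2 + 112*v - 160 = (v - 5)*(v^3 - 2*v^2 - 16*v + 32) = (v - 5)*(v + 4)*(v^2 - 6*v + 8) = (v - 5)*(v - 4)*(v + 4)*(v - 2)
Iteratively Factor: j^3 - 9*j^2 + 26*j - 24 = (j - 4)*(j^2 - 5*j + 6) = (j - 4)*(j - 3)*(j - 2)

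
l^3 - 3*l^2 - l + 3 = (l - 3)*(l - 1)*(l + 1)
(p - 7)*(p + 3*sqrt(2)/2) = p^2 - 7*p + 3*sqrt(2)*p/2 - 21*sqrt(2)/2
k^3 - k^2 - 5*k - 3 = (k - 3)*(k + 1)^2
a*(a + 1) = a^2 + a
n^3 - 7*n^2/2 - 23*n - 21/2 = (n - 7)*(n + 1/2)*(n + 3)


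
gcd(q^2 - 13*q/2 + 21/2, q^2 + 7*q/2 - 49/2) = q - 7/2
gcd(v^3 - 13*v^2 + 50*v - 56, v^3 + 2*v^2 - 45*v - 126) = v - 7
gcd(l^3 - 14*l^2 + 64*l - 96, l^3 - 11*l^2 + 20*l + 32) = l - 4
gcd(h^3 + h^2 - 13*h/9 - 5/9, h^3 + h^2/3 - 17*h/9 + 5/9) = h^2 + 2*h/3 - 5/3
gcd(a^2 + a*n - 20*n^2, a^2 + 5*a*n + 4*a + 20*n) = a + 5*n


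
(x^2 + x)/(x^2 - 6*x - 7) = x/(x - 7)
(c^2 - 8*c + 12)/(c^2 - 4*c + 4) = (c - 6)/(c - 2)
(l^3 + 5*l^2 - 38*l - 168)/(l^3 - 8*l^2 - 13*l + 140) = (l^2 + l - 42)/(l^2 - 12*l + 35)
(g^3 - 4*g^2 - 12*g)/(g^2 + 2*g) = g - 6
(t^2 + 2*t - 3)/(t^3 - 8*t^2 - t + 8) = (t + 3)/(t^2 - 7*t - 8)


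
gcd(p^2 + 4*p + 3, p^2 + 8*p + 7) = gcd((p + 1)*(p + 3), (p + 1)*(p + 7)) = p + 1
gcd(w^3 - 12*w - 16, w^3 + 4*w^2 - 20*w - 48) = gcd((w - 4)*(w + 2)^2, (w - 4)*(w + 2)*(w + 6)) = w^2 - 2*w - 8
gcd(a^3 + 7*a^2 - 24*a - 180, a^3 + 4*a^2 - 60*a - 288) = a^2 + 12*a + 36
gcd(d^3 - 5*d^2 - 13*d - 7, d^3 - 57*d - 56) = d + 1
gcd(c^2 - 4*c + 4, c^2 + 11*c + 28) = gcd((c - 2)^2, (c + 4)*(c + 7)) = 1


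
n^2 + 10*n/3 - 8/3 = (n - 2/3)*(n + 4)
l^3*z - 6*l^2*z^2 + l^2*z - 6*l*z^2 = l*(l - 6*z)*(l*z + z)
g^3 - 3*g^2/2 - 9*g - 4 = (g - 4)*(g + 1/2)*(g + 2)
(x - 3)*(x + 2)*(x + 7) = x^3 + 6*x^2 - 13*x - 42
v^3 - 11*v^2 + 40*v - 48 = (v - 4)^2*(v - 3)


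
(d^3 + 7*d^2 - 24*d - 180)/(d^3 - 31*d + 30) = (d + 6)/(d - 1)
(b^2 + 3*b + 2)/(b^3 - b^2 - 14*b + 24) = (b^2 + 3*b + 2)/(b^3 - b^2 - 14*b + 24)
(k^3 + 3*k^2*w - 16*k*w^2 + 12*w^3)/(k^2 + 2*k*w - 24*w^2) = (-k^2 + 3*k*w - 2*w^2)/(-k + 4*w)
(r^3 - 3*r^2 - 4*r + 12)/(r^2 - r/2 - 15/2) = 2*(r^2 - 4)/(2*r + 5)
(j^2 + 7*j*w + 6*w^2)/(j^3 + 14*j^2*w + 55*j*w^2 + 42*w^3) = 1/(j + 7*w)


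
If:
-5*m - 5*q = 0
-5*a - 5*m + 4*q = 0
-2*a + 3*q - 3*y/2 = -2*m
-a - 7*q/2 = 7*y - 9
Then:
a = -486/205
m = 54/41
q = -54/41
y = 468/205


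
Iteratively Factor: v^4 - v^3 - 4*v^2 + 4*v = (v + 2)*(v^3 - 3*v^2 + 2*v) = (v - 1)*(v + 2)*(v^2 - 2*v) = (v - 2)*(v - 1)*(v + 2)*(v)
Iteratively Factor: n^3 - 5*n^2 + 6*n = (n - 2)*(n^2 - 3*n) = (n - 3)*(n - 2)*(n)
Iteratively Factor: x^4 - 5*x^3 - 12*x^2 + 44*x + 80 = (x + 2)*(x^3 - 7*x^2 + 2*x + 40) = (x - 4)*(x + 2)*(x^2 - 3*x - 10) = (x - 4)*(x + 2)^2*(x - 5)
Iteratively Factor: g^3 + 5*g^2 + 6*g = (g + 2)*(g^2 + 3*g) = (g + 2)*(g + 3)*(g)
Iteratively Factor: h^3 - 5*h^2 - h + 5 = (h - 1)*(h^2 - 4*h - 5) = (h - 5)*(h - 1)*(h + 1)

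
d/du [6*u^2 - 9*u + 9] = 12*u - 9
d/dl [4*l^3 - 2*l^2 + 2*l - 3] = 12*l^2 - 4*l + 2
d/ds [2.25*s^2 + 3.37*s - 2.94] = 4.5*s + 3.37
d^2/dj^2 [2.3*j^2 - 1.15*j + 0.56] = 4.60000000000000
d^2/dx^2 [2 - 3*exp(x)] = -3*exp(x)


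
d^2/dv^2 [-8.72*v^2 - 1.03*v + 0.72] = -17.4400000000000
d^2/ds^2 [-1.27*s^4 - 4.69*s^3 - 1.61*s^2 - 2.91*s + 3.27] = -15.24*s^2 - 28.14*s - 3.22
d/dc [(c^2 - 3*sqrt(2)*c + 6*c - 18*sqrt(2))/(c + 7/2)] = 2*(2*c^2 + 14*c + 15*sqrt(2) + 42)/(4*c^2 + 28*c + 49)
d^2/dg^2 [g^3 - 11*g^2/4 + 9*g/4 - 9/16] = 6*g - 11/2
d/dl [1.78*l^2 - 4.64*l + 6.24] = 3.56*l - 4.64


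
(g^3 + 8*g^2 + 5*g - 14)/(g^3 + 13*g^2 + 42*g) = (g^2 + g - 2)/(g*(g + 6))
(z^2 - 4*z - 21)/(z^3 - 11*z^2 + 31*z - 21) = (z + 3)/(z^2 - 4*z + 3)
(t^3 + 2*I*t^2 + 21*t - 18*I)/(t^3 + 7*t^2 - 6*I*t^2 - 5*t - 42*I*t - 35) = (t^2 + 3*I*t + 18)/(t^2 + t*(7 - 5*I) - 35*I)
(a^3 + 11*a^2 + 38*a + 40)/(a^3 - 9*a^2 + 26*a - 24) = (a^3 + 11*a^2 + 38*a + 40)/(a^3 - 9*a^2 + 26*a - 24)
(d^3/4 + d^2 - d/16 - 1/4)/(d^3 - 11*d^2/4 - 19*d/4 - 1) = (-4*d^3 - 16*d^2 + d + 4)/(4*(-4*d^3 + 11*d^2 + 19*d + 4))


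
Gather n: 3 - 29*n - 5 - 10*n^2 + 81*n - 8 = -10*n^2 + 52*n - 10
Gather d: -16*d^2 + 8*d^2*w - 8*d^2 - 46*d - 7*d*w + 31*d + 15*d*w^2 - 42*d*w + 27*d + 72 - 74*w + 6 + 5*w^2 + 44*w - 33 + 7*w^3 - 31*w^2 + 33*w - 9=d^2*(8*w - 24) + d*(15*w^2 - 49*w + 12) + 7*w^3 - 26*w^2 + 3*w + 36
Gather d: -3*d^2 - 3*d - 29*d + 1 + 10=-3*d^2 - 32*d + 11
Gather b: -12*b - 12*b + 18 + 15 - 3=30 - 24*b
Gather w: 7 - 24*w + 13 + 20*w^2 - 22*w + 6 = 20*w^2 - 46*w + 26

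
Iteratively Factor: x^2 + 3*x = (x + 3)*(x)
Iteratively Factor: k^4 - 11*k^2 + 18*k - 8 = (k - 2)*(k^3 + 2*k^2 - 7*k + 4) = (k - 2)*(k - 1)*(k^2 + 3*k - 4) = (k - 2)*(k - 1)*(k + 4)*(k - 1)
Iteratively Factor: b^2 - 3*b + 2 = (b - 2)*(b - 1)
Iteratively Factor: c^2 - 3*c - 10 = (c + 2)*(c - 5)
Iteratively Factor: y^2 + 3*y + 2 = (y + 1)*(y + 2)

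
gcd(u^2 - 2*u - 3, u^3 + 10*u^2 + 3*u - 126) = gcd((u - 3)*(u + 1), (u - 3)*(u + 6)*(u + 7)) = u - 3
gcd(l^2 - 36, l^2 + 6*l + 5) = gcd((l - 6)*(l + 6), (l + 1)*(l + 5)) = 1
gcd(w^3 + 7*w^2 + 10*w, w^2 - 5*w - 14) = w + 2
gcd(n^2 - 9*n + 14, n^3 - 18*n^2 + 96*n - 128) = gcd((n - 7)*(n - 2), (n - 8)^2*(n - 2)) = n - 2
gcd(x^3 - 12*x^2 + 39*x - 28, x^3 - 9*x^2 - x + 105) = x - 7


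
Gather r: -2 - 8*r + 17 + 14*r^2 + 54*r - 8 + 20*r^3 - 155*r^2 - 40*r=20*r^3 - 141*r^2 + 6*r + 7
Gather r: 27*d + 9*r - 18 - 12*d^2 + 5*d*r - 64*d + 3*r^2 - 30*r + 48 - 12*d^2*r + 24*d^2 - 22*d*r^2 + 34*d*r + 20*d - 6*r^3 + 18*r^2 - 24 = 12*d^2 - 17*d - 6*r^3 + r^2*(21 - 22*d) + r*(-12*d^2 + 39*d - 21) + 6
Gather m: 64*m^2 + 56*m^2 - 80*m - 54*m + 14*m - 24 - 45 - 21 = 120*m^2 - 120*m - 90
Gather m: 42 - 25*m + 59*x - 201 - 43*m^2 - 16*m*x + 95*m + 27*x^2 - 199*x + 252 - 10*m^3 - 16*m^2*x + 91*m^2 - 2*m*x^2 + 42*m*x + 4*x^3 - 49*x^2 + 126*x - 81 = -10*m^3 + m^2*(48 - 16*x) + m*(-2*x^2 + 26*x + 70) + 4*x^3 - 22*x^2 - 14*x + 12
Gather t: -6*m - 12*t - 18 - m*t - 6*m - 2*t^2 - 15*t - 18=-12*m - 2*t^2 + t*(-m - 27) - 36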